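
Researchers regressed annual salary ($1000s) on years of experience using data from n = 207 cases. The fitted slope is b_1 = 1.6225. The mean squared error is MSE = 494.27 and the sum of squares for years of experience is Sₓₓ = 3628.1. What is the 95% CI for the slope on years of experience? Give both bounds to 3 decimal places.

(0.895, 2.350)

SE(b_1) = √(MSE/Sₓₓ) = √(494.27/3628.1) = 0.369099.
df = n − 2 = 205.
t* = t_{0.025, 205} = 1.971603.
Margin = t* × SE = 1.971603 × 0.369099 = 0.72772.
CI: 1.6225 ± 0.72772 → (0.895, 2.350).
With 95% confidence, each one-unit increase in years of experience is associated with a change of between 0.895 and 2.350 $1000s in annual salary.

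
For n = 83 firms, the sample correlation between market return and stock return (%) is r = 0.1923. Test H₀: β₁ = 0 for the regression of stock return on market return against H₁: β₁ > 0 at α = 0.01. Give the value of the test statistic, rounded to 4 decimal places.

t = r·√(n − 2)/√(1 − r²) = 0.1923·√81/√0.963021 = 1.7636.
df = n − 2 = 81.
One-sided p ≈ 0.0408, which is ≥ 0.01, so fail to reject H₀.
The data do not give significant evidence of a linear association between market return and stock return.

t = 1.7636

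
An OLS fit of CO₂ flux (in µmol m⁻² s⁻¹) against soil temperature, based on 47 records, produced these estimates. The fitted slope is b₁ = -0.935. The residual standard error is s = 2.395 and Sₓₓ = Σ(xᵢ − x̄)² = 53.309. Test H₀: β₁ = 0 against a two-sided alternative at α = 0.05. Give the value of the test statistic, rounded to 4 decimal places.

SE(b₁) = s/√Sₓₓ = 2.395/√53.309 = 0.328024.
t = -0.935 / 0.328024 = -2.8504.
df = n − 2 = 45.
Two-sided p ≈ 0.0066, which is < 0.05, so reject H₀.
There is evidence that soil temperature is associated with CO₂ flux.

t = -2.8504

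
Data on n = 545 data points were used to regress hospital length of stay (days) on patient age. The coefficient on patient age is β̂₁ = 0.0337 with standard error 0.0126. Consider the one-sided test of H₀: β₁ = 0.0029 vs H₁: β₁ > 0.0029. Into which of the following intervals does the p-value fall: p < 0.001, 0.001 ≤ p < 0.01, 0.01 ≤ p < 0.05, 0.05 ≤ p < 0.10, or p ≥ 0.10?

t = (0.0337 − 0.0029) / 0.0126 = 2.444.
df = n − 2 = 545 − 2 = 543.
One-sided p = P(T_{543} > t) ≈ 0.0074.
So 0.001 ≤ p < 0.01.

0.001 ≤ p < 0.01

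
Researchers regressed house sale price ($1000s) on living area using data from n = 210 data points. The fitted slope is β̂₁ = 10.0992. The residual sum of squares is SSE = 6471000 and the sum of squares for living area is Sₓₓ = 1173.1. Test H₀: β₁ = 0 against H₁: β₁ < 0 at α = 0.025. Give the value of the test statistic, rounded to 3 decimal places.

t = 1.961

MSE = SSE/(n − 2) = 6471000/208 = 31110.6.
SE(β̂₁) = √(MSE/Sₓₓ) = √(31110.6/1173.1) = 5.14975.
t = 10.0992 / 5.14975 = 1.961.
df = n − 2 = 208.
One-sided p ≈ 0.9744, which is ≥ 0.025, so fail to reject H₀.
The data do not give significant evidence that the true slope on living area is negative.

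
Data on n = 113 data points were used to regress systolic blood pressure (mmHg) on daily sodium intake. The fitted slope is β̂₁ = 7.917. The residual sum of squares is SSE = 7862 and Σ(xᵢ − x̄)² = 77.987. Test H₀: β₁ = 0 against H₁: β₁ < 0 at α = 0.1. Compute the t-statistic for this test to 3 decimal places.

MSE = SSE/(n − 2) = 7862/111 = 70.8288.
SE(β̂₁) = √(MSE/Sₓₓ) = √(70.8288/77.987) = 0.953002.
t = 7.917 / 0.953002 = 8.307.
df = n − 2 = 111.
One-sided p ≈ 1.0000, which is ≥ 0.1, so fail to reject H₀.
The data do not give significant evidence that the true slope on daily sodium intake is negative.

t = 8.307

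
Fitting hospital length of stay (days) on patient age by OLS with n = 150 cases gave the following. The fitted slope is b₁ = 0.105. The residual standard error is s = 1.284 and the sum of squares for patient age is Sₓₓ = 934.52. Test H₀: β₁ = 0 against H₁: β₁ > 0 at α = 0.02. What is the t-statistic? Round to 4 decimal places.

SE(b₁) = s/√Sₓₓ = 1.284/√934.52 = 0.0420021.
t = 0.105 / 0.0420021 = 2.4999.
df = n − 2 = 148.
One-sided p ≈ 0.0068, which is < 0.02, so reject H₀.
There is evidence that the true slope on patient age is positive.

t = 2.4999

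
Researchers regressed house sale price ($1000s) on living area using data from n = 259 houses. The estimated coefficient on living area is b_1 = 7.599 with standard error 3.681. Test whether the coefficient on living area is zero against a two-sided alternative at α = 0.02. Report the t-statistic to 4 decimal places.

H₀: β₁ = 0 vs H₁: β₁ ≠ 0.
t = (b_1 − β₁⁰)/SE = 7.599 / 3.681 = 2.0644.
df = n − 2 = 259 − 2 = 257.
Two-sided p ≈ 0.0400, which is ≥ 0.02, so fail to reject H₀.
The data do not give significant evidence of an association between living area and house sale price.

t = 2.0644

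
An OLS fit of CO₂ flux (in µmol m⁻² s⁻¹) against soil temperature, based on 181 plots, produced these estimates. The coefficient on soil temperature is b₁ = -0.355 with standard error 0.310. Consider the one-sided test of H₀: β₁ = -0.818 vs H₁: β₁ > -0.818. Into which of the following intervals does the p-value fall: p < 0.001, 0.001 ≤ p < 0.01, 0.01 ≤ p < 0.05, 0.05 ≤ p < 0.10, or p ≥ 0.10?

0.05 ≤ p < 0.10

t = (-0.355 − (-0.818)) / 0.310 = 1.494.
df = n − 2 = 181 − 2 = 179.
One-sided p = P(T_{179} > t) ≈ 0.0685.
So 0.05 ≤ p < 0.10.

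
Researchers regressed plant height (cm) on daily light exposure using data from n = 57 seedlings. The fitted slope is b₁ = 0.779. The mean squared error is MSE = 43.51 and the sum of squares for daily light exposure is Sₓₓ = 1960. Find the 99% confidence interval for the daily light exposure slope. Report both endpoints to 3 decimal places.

(0.381, 1.177)

SE(b₁) = √(MSE/Sₓₓ) = √(43.51/1960) = 0.148993.
df = n − 2 = 55.
t* = t_{0.005, 55} = 2.668216.
Margin = t* × SE = 2.668216 × 0.148993 = 0.39755.
CI: 0.779 ± 0.39755 → (0.381, 1.177).
With 99% confidence, each one-unit increase in daily light exposure is associated with a change of between 0.381 and 1.177 cm in plant height.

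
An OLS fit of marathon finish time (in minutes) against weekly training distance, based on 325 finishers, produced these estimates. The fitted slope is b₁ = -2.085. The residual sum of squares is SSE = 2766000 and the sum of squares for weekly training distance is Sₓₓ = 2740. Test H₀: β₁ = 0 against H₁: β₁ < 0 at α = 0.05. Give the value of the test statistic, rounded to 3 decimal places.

t = -1.179

MSE = SSE/(n − 2) = 2766000/323 = 8563.47.
SE(b₁) = √(MSE/Sₓₓ) = √(8563.47/2740) = 1.76787.
t = -2.085 / 1.76787 = -1.179.
df = n − 2 = 323.
One-sided p ≈ 0.1196, which is ≥ 0.05, so fail to reject H₀.
The data do not give significant evidence that the true slope on weekly training distance is negative.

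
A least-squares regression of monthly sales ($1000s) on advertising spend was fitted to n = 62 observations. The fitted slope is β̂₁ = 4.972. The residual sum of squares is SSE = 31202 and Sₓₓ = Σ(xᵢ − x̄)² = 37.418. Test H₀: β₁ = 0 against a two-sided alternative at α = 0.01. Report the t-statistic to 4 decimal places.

MSE = SSE/(n − 2) = 31202/60 = 520.033.
SE(β̂₁) = √(MSE/Sₓₓ) = √(520.033/37.418) = 3.72799.
t = 4.972 / 3.72799 = 1.3337.
df = n − 2 = 60.
Two-sided p ≈ 0.1873, which is ≥ 0.01, so fail to reject H₀.
The data do not give significant evidence of an association between advertising spend and monthly sales.

t = 1.3337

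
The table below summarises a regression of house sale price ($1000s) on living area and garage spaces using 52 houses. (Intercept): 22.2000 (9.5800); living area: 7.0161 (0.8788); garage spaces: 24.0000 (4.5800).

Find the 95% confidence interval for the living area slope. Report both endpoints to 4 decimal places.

Read off: b = 7.0161, SE = 0.8788 for living area.
df = n − k − 1 = 52 − 2 − 1 = 49.
t* = t_{0.025, 49} = 2.009575.
Margin = t* × SE = 2.009575 × 0.8788 = 1.766015.
CI: 7.0161 ± 1.766015 → (5.2501, 8.7821).

(5.2501, 8.7821)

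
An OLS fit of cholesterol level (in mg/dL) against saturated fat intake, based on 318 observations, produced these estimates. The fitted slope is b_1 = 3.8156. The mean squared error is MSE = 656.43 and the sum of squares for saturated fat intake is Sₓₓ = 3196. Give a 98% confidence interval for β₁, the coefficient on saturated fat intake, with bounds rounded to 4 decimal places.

(2.7559, 4.8753)

SE(b_1) = √(MSE/Sₓₓ) = √(656.43/3196) = 0.453201.
df = n − 2 = 316.
t* = t_{0.01, 316} = 2.338206.
Margin = t* × SE = 2.338206 × 0.453201 = 1.059677.
CI: 3.8156 ± 1.059677 → (2.7559, 4.8753).
With 98% confidence, each one-unit increase in saturated fat intake is associated with a change of between 2.7559 and 4.8753 mg/dL in cholesterol level.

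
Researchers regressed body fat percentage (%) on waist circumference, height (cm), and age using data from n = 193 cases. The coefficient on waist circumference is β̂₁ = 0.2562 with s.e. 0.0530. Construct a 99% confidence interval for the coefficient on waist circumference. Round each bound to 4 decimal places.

(0.1183, 0.3941)

df = n − k − 1 = 193 − 3 − 1 = 189.
t* = t_{0.005, 189} = 2.602092.
Margin = t* × SE = 2.602092 × 0.0530 = 0.137911.
CI: 0.2562 ± 0.137911 → (0.1183, 0.3941).
With 99% confidence, each one-unit increase in waist circumference is associated with a change of between 0.1183 and 0.3941 % in body fat percentage, holding the other predictors fixed.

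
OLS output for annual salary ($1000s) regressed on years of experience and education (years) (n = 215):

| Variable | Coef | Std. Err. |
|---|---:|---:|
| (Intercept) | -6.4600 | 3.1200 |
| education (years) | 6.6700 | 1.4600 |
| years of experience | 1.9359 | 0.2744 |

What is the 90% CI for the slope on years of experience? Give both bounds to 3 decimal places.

(1.483, 2.389)

Read off: b = 1.9359, SE = 0.2744 for years of experience.
df = n − k − 1 = 215 − 2 − 1 = 212.
t* = t_{0.05, 212} = 1.652073.
Margin = t* × SE = 1.652073 × 0.2744 = 0.45333.
CI: 1.9359 ± 0.45333 → (1.483, 2.389).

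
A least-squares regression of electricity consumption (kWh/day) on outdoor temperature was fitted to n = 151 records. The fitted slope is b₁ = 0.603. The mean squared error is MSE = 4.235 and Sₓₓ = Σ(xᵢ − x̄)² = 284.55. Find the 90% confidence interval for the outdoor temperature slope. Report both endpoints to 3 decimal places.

(0.401, 0.805)

SE(b₁) = √(MSE/Sₓₓ) = √(4.235/284.55) = 0.121997.
df = n − 2 = 149.
t* = t_{0.05, 149} = 1.655145.
Margin = t* × SE = 1.655145 × 0.121997 = 0.20192.
CI: 0.603 ± 0.20192 → (0.401, 0.805).
With 90% confidence, each one-unit increase in outdoor temperature is associated with a change of between 0.401 and 0.805 kWh/day in electricity consumption.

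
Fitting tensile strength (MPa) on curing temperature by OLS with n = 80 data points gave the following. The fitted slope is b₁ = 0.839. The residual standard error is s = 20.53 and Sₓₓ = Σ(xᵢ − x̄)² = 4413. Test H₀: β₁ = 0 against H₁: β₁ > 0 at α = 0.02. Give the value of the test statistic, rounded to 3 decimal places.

t = 2.715

SE(b₁) = s/√Sₓₓ = 20.53/√4413 = 0.309045.
t = 0.839 / 0.309045 = 2.715.
df = n − 2 = 78.
One-sided p ≈ 0.0041, which is < 0.02, so reject H₀.
There is evidence that the true slope on curing temperature is positive.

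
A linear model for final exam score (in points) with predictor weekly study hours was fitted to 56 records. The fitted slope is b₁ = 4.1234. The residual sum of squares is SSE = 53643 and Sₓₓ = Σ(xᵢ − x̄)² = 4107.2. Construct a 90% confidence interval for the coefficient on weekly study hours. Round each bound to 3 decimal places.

(3.300, 4.946)

MSE = SSE/(n − 2) = 53643/54 = 993.389.
SE(b₁) = √(MSE/Sₓₓ) = √(993.389/4107.2) = 0.491798.
df = n − 2 = 54.
t* = t_{0.05, 54} = 1.673565.
Margin = t* × SE = 1.673565 × 0.491798 = 0.82306.
CI: 4.1234 ± 0.82306 → (3.300, 4.946).
With 90% confidence, each one-unit increase in weekly study hours is associated with a change of between 3.300 and 4.946 points in final exam score.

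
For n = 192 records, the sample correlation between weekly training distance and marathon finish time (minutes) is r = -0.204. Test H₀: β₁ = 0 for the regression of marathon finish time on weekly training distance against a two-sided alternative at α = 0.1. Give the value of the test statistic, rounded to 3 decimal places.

t = r·√(n − 2)/√(1 − r²) = -0.204·√190/√0.958384 = -2.872.
df = n − 2 = 190.
Two-sided p ≈ 0.0045, which is < 0.1, so reject H₀.
There is evidence of a linear association between weekly training distance and marathon finish time.

t = -2.872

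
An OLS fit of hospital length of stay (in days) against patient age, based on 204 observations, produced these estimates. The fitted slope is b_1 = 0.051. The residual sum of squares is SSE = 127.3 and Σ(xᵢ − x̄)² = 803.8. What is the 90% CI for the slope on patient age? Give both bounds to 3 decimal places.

(0.005, 0.097)

MSE = SSE/(n − 2) = 127.3/202 = 0.630198.
SE(b_1) = √(MSE/Sₓₓ) = √(0.630198/803.8) = 0.0280004.
df = n − 2 = 202.
t* = t_{0.05, 202} = 1.652432.
Margin = t* × SE = 1.652432 × 0.0280004 = 0.04627.
CI: 0.051 ± 0.04627 → (0.005, 0.097).
With 90% confidence, each one-unit increase in patient age is associated with a change of between 0.005 and 0.097 days in hospital length of stay.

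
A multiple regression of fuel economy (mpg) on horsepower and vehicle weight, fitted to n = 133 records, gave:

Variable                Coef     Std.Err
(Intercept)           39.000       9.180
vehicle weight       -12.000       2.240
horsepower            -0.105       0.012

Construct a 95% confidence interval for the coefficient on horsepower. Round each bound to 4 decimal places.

Read off: b = -0.105, SE = 0.012 for horsepower.
df = n − k − 1 = 133 − 2 − 1 = 130.
t* = t_{0.025, 130} = 1.97838.
Margin = t* × SE = 1.97838 × 0.012 = 0.023741.
CI: -0.105 ± 0.023741 → (-0.1287, -0.0813).

(-0.1287, -0.0813)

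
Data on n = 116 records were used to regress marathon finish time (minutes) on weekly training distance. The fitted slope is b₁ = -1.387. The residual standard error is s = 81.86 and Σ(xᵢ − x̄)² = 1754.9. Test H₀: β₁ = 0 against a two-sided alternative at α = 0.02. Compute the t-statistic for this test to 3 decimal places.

SE(b₁) = s/√Sₓₓ = 81.86/√1754.9 = 1.95409.
t = -1.387 / 1.95409 = -0.710.
df = n − 2 = 114.
Two-sided p ≈ 0.4793, which is ≥ 0.02, so fail to reject H₀.
The data do not give significant evidence of an association between weekly training distance and marathon finish time.

t = -0.710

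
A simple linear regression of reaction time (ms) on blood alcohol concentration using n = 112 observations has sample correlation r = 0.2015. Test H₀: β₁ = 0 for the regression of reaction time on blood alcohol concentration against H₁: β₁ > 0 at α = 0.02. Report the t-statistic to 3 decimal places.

t = 2.158

t = r·√(n − 2)/√(1 − r²) = 0.2015·√110/√0.959398 = 2.158.
df = n − 2 = 110.
One-sided p ≈ 0.0166, which is < 0.02, so reject H₀.
There is evidence of a linear association between blood alcohol concentration and reaction time.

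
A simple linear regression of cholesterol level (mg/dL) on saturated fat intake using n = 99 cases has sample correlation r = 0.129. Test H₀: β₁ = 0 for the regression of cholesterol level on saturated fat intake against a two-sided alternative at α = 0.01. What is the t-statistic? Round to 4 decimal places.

t = r·√(n − 2)/√(1 − r²) = 0.129·√97/√0.983359 = 1.2812.
df = n − 2 = 97.
Two-sided p ≈ 0.2032, which is ≥ 0.01, so fail to reject H₀.
The data do not give significant evidence of a linear association between saturated fat intake and cholesterol level.

t = 1.2812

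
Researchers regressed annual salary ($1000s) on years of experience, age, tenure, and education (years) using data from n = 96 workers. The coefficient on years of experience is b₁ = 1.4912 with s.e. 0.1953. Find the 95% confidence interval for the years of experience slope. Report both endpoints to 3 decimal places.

df = n − k − 1 = 96 − 4 − 1 = 91.
t* = t_{0.025, 91} = 1.986377.
Margin = t* × SE = 1.986377 × 0.1953 = 0.38794.
CI: 1.4912 ± 0.38794 → (1.103, 1.879).
With 95% confidence, each one-unit increase in years of experience is associated with a change of between 1.103 and 1.879 $1000s in annual salary, holding the other predictors fixed.

(1.103, 1.879)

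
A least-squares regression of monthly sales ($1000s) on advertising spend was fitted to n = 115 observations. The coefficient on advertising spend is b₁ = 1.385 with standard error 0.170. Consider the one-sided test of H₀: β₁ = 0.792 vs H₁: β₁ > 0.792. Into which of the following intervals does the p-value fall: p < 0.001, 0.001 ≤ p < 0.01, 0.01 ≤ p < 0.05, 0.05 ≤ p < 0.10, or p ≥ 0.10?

p < 0.001

t = (1.385 − 0.792) / 0.170 = 3.488.
df = n − 2 = 115 − 2 = 113.
One-sided p = P(T_{113} > t) ≈ 0.0003.
So p < 0.001.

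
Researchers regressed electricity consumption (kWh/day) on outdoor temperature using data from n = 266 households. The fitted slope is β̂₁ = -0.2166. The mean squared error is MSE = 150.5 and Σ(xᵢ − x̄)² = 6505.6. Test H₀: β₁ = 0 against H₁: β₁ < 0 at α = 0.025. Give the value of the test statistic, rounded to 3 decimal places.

t = -1.424

SE(β̂₁) = √(MSE/Sₓₓ) = √(150.5/6505.6) = 0.152098.
t = -0.2166 / 0.152098 = -1.424.
df = n − 2 = 264.
One-sided p ≈ 0.0778, which is ≥ 0.025, so fail to reject H₀.
The data do not give significant evidence that the true slope on outdoor temperature is negative.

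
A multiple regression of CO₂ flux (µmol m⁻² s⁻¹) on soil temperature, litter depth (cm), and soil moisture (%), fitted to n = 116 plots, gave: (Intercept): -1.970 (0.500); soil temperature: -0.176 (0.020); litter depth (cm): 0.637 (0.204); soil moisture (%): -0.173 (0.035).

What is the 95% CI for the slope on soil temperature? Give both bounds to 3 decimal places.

Read off: b = -0.176, SE = 0.020 for soil temperature.
df = n − k − 1 = 116 − 3 − 1 = 112.
t* = t_{0.025, 112} = 1.981372.
Margin = t* × SE = 1.981372 × 0.020 = 0.03963.
CI: -0.176 ± 0.03963 → (-0.216, -0.136).

(-0.216, -0.136)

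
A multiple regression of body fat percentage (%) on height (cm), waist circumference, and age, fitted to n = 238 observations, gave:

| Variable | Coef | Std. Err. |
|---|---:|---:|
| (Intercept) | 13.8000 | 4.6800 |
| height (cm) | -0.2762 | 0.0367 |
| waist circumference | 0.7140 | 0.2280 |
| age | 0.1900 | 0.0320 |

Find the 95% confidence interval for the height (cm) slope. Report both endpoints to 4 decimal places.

Read off: b = -0.2762, SE = 0.0367 for height (cm).
df = n − k − 1 = 238 − 3 − 1 = 234.
t* = t_{0.025, 234} = 1.970154.
Margin = t* × SE = 1.970154 × 0.0367 = 0.072305.
CI: -0.2762 ± 0.072305 → (-0.3485, -0.2039).

(-0.3485, -0.2039)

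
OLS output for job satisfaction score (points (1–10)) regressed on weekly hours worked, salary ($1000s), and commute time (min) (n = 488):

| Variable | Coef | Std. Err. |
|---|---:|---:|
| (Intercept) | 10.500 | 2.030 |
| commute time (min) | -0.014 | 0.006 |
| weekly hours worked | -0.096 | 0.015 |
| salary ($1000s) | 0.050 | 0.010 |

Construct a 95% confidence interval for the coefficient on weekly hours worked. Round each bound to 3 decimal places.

(-0.125, -0.067)

Read off: b = -0.096, SE = 0.015 for weekly hours worked.
df = n − k − 1 = 488 − 3 − 1 = 484.
t* = t_{0.025, 484} = 1.964877.
Margin = t* × SE = 1.964877 × 0.015 = 0.02947.
CI: -0.096 ± 0.02947 → (-0.125, -0.067).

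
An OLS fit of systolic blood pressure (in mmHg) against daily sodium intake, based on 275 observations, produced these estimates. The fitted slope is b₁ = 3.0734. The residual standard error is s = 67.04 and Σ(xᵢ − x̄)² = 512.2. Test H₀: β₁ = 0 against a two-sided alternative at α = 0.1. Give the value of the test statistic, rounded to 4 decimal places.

t = 1.0375

SE(b₁) = s/√Sₓₓ = 67.04/√512.2 = 2.9622.
t = 3.0734 / 2.9622 = 1.0375.
df = n − 2 = 273.
Two-sided p ≈ 0.3004, which is ≥ 0.1, so fail to reject H₀.
The data do not give significant evidence of an association between daily sodium intake and systolic blood pressure.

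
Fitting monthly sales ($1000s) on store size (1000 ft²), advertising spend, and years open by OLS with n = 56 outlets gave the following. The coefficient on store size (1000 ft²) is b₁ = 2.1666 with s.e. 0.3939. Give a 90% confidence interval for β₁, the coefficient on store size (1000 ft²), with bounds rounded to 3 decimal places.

(1.507, 2.826)

df = n − k − 1 = 56 − 3 − 1 = 52.
t* = t_{0.05, 52} = 1.674689.
Margin = t* × SE = 1.674689 × 0.3939 = 0.65966.
CI: 2.1666 ± 0.65966 → (1.507, 2.826).
With 90% confidence, each one-unit increase in store size (1000 ft²) is associated with a change of between 1.507 and 2.826 $1000s in monthly sales, holding the other predictors fixed.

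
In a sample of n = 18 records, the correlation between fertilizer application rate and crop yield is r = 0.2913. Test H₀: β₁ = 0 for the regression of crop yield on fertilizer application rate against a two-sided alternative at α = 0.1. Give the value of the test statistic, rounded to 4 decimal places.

t = r·√(n − 2)/√(1 − r²) = 0.2913·√16/√0.915144 = 1.2180.
df = n − 2 = 16.
Two-sided p ≈ 0.2409, which is ≥ 0.1, so fail to reject H₀.
The data do not give significant evidence of a linear association between fertilizer application rate and crop yield.

t = 1.2180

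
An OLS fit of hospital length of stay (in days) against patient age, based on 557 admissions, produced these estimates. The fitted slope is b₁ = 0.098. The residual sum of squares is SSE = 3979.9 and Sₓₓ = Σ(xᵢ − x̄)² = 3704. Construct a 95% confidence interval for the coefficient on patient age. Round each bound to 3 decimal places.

(0.012, 0.184)

MSE = SSE/(n − 2) = 3979.9/555 = 7.17099.
SE(b₁) = √(MSE/Sₓₓ) = √(7.17099/3704) = 0.0440001.
df = n − 2 = 555.
t* = t_{0.025, 555} = 1.964248.
Margin = t* × SE = 1.964248 × 0.0440001 = 0.08643.
CI: 0.098 ± 0.08643 → (0.012, 0.184).
With 95% confidence, each one-unit increase in patient age is associated with a change of between 0.012 and 0.184 days in hospital length of stay.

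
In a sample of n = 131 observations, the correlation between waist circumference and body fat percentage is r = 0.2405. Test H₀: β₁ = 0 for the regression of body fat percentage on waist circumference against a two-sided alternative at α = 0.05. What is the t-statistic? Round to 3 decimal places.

t = r·√(n − 2)/√(1 − r²) = 0.2405·√129/√0.94216 = 2.814.
df = n − 2 = 129.
Two-sided p ≈ 0.0057, which is < 0.05, so reject H₀.
There is evidence of a linear association between waist circumference and body fat percentage.

t = 2.814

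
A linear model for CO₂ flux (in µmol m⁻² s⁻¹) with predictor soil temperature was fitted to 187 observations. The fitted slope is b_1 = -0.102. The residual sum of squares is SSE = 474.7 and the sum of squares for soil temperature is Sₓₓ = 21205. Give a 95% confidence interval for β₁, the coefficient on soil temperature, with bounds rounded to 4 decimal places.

MSE = SSE/(n − 2) = 474.7/185 = 2.56595.
SE(b_1) = √(MSE/Sₓₓ) = √(2.56595/21205) = 0.0110003.
df = n − 2 = 185.
t* = t_{0.025, 185} = 1.97287.
Margin = t* × SE = 1.97287 × 0.0110003 = 0.021702.
CI: -0.102 ± 0.021702 → (-0.1237, -0.0803).
With 95% confidence, each one-unit increase in soil temperature is associated with a change of between -0.1237 and -0.0803 µmol m⁻² s⁻¹ in CO₂ flux.

(-0.1237, -0.0803)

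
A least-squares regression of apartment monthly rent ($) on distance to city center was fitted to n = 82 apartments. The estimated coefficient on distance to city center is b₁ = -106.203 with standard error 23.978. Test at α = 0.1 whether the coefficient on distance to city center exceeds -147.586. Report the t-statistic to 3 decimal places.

t = 1.726

H₀: β₁ = -147.586 vs H₁: β₁ > -147.586.
t = (b₁ − β₁⁰)/SE = (-106.203 − (-147.586)) / 23.978 = 1.726.
df = n − 2 = 82 − 2 = 80.
One-sided p ≈ 0.0441, which is < 0.1, so reject H₀.
There is evidence that the true slope on distance to city center exceeds -147.586 $ per unit.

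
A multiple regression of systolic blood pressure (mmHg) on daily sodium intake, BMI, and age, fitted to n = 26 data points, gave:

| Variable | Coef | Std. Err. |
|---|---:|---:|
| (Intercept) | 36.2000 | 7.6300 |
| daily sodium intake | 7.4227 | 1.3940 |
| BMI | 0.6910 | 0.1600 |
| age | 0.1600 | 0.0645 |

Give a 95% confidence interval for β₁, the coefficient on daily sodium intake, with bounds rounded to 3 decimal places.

Read off: b = 7.4227, SE = 1.3940 for daily sodium intake.
df = n − k − 1 = 26 − 3 − 1 = 22.
t* = t_{0.025, 22} = 2.073873.
Margin = t* × SE = 2.073873 × 1.3940 = 2.89098.
CI: 7.4227 ± 2.89098 → (4.532, 10.314).

(4.532, 10.314)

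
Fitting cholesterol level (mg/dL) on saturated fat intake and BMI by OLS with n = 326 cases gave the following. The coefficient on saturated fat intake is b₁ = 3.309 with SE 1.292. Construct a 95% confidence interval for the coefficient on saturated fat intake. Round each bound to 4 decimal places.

df = n − k − 1 = 326 − 2 − 1 = 323.
t* = t_{0.025, 323} = 1.967336.
Margin = t* × SE = 1.967336 × 1.292 = 2.541798.
CI: 3.309 ± 2.541798 → (0.7672, 5.8508).
With 95% confidence, each one-unit increase in saturated fat intake is associated with a change of between 0.7672 and 5.8508 mg/dL in cholesterol level, holding the other predictors fixed.

(0.7672, 5.8508)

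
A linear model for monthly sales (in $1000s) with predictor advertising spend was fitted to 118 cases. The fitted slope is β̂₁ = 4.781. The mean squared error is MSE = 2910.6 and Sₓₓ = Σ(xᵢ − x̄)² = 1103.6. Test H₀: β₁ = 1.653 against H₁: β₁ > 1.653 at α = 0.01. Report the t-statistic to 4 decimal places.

t = 1.9261

SE(β̂₁) = √(MSE/Sₓₓ) = √(2910.6/1103.6) = 1.624.
t = (4.781 − 1.653) / 1.624 = 1.9261.
df = n − 2 = 116.
One-sided p ≈ 0.0283, which is ≥ 0.01, so fail to reject H₀.
The data do not give significant evidence that the true slope on advertising spend exceeds 1.653 $1000s per unit.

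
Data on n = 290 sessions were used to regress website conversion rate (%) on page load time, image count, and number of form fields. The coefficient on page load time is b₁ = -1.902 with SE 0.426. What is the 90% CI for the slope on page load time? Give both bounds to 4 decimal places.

(-2.6050, -1.1990)

df = n − k − 1 = 290 − 3 − 1 = 286.
t* = t_{0.05, 286} = 1.650199.
Margin = t* × SE = 1.650199 × 0.426 = 0.702985.
CI: -1.902 ± 0.702985 → (-2.6050, -1.1990).
With 90% confidence, each one-unit increase in page load time is associated with a change of between -2.6050 and -1.1990 % in website conversion rate, holding the other predictors fixed.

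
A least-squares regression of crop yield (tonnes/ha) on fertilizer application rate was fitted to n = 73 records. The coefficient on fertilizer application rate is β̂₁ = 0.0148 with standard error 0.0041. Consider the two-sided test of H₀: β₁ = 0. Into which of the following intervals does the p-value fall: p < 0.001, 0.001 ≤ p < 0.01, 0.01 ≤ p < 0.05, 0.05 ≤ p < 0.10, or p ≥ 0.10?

p < 0.001

t = 0.0148 / 0.0041 = 3.610.
df = n − 2 = 73 − 2 = 71.
Two-sided p = 2·P(T_{71} > |t|) ≈ 0.0006.
So p < 0.001.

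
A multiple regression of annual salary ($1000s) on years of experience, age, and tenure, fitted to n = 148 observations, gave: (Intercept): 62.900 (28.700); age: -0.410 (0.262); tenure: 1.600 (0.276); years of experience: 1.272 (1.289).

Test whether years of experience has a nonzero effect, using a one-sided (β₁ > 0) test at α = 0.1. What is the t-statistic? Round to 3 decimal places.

t = 0.987

Read off: b = 1.272, SE = 1.289 for years of experience.
H₀: β₁ = 0 vs H₁: β₁ > 0.
t = 1.272 / 1.289 = 0.987.
df = n − k − 1 = 148 − 3 − 1 = 144.
One-sided p ≈ 0.1627, which is ≥ 0.1, so fail to reject H₀.
The data do not give significant evidence that the true slope on years of experience is positive, holding the other predictors fixed.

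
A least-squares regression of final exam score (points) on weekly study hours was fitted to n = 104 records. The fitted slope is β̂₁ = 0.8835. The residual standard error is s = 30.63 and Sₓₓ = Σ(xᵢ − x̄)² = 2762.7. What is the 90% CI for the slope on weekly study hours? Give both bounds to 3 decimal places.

(-0.084, 1.851)

SE(β̂₁) = s/√Sₓₓ = 30.63/√2762.7 = 0.582747.
df = n − 2 = 102.
t* = t_{0.05, 102} = 1.65993.
Margin = t* × SE = 1.65993 × 0.582747 = 0.96732.
CI: 0.8835 ± 0.96732 → (-0.084, 1.851).
With 90% confidence, each one-unit increase in weekly study hours is associated with a change of between -0.084 and 1.851 points in final exam score.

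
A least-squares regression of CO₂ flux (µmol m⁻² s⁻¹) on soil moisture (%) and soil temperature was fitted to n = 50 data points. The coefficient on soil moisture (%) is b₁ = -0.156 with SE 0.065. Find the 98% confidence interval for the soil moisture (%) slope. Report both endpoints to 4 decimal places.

df = n − k − 1 = 50 − 2 − 1 = 47.
t* = t_{0.01, 47} = 2.408345.
Margin = t* × SE = 2.408345 × 0.065 = 0.156542.
CI: -0.156 ± 0.156542 → (-0.3125, 0.0005).
With 98% confidence, each one-unit increase in soil moisture (%) is associated with a change of between -0.3125 and 0.0005 µmol m⁻² s⁻¹ in CO₂ flux, holding the other predictors fixed.

(-0.3125, 0.0005)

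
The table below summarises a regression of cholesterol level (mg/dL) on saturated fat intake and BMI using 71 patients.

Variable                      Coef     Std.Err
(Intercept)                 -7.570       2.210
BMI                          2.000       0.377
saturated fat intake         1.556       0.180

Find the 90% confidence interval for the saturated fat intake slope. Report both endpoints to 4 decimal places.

(1.2558, 1.8562)

Read off: b = 1.556, SE = 0.180 for saturated fat intake.
df = n − k − 1 = 71 − 2 − 1 = 68.
t* = t_{0.05, 68} = 1.667572.
Margin = t* × SE = 1.667572 × 0.180 = 0.300163.
CI: 1.556 ± 0.300163 → (1.2558, 1.8562).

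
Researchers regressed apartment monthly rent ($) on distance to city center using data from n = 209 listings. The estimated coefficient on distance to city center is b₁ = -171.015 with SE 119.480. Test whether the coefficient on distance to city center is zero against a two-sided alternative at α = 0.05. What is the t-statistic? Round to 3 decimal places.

t = -1.431

H₀: β₁ = 0 vs H₁: β₁ ≠ 0.
t = (b₁ − β₁⁰)/SE = -171.015 / 119.480 = -1.431.
df = n − 2 = 209 − 2 = 207.
Two-sided p ≈ 0.1538, which is ≥ 0.05, so fail to reject H₀.
The data do not give significant evidence of an association between distance to city center and apartment monthly rent.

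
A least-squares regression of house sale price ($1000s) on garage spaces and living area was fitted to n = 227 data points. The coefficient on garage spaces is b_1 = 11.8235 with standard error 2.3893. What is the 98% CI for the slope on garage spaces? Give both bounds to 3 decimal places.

df = n − k − 1 = 227 − 2 − 1 = 224.
t* = t_{0.01, 224} = 2.34311.
Margin = t* × SE = 2.34311 × 2.3893 = 5.59839.
CI: 11.8235 ± 5.59839 → (6.225, 17.422).
With 98% confidence, each one-unit increase in garage spaces is associated with a change of between 6.225 and 17.422 $1000s in house sale price, holding the other predictors fixed.

(6.225, 17.422)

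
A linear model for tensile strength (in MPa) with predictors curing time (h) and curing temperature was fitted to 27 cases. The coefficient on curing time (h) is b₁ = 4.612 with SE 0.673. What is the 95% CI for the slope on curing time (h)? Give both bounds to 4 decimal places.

(3.2230, 6.0010)

df = n − k − 1 = 27 − 2 − 1 = 24.
t* = t_{0.025, 24} = 2.063899.
Margin = t* × SE = 2.063899 × 0.673 = 1.389004.
CI: 4.612 ± 1.389004 → (3.2230, 6.0010).
With 95% confidence, each one-unit increase in curing time (h) is associated with a change of between 3.2230 and 6.0010 MPa in tensile strength, holding the other predictors fixed.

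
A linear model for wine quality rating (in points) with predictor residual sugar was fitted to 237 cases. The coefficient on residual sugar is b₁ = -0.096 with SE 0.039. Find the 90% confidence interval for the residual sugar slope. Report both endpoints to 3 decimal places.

(-0.160, -0.032)

df = n − 2 = 237 − 2 = 235.
t* = t_{0.05, 235} = 1.651364.
Margin = t* × SE = 1.651364 × 0.039 = 0.06440.
CI: -0.096 ± 0.06440 → (-0.160, -0.032).
With 90% confidence, each one-unit increase in residual sugar is associated with a change of between -0.160 and -0.032 points in wine quality rating.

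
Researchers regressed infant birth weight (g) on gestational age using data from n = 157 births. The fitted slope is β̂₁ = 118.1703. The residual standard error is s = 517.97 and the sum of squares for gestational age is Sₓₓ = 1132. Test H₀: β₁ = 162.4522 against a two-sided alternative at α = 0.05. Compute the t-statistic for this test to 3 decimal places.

SE(β̂₁) = s/√Sₓₓ = 517.97/√1132 = 15.3951.
t = (118.1703 − 162.4522) / 15.3951 = -2.876.
df = n − 2 = 155.
Two-sided p ≈ 0.0046, which is < 0.05, so reject H₀.
There is evidence that the true slope on gestational age differs from 162.4522 g per unit.

t = -2.876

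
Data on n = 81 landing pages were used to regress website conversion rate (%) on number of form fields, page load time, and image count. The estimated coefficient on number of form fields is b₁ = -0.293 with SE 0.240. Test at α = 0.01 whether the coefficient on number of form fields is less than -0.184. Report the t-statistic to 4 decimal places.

H₀: β₁ = -0.184 vs H₁: β₁ < -0.184.
t = (b₁ − β₁⁰)/SE = (-0.293 − (-0.184)) / 0.240 = -0.4542.
df = n − k − 1 = 81 − 3 − 1 = 77.
One-sided p ≈ 0.3255, which is ≥ 0.01, so fail to reject H₀.
The data do not give significant evidence that the true slope on number of form fields is below -0.184 % per unit, holding the other predictors fixed.

t = -0.4542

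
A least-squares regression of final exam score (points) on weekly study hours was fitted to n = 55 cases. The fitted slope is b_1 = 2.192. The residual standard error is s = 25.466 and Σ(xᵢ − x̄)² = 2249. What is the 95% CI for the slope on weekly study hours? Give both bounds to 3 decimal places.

SE(b_1) = s/√Sₓₓ = 25.466/√2249 = 0.53699.
df = n − 2 = 53.
t* = t_{0.025, 53} = 2.005746.
Margin = t* × SE = 2.005746 × 0.53699 = 1.07707.
CI: 2.192 ± 1.07707 → (1.115, 3.269).
With 95% confidence, each one-unit increase in weekly study hours is associated with a change of between 1.115 and 3.269 points in final exam score.

(1.115, 3.269)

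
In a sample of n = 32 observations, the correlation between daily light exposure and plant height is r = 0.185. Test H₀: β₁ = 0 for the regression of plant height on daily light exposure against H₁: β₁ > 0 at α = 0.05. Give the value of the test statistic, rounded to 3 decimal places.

t = 1.031

t = r·√(n − 2)/√(1 − r²) = 0.185·√30/√0.965775 = 1.031.
df = n − 2 = 30.
One-sided p ≈ 0.1554, which is ≥ 0.05, so fail to reject H₀.
The data do not give significant evidence of a linear association between daily light exposure and plant height.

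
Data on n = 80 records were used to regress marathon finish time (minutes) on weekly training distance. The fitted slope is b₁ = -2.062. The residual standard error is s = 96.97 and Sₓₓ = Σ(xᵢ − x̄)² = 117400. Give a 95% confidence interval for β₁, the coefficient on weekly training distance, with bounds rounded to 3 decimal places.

SE(b₁) = s/√Sₓₓ = 96.97/√117400 = 0.283011.
df = n − 2 = 78.
t* = t_{0.025, 78} = 1.990847.
Margin = t* × SE = 1.990847 × 0.283011 = 0.56343.
CI: -2.062 ± 0.56343 → (-2.625, -1.499).
With 95% confidence, each one-unit increase in weekly training distance is associated with a change of between -2.625 and -1.499 minutes in marathon finish time.

(-2.625, -1.499)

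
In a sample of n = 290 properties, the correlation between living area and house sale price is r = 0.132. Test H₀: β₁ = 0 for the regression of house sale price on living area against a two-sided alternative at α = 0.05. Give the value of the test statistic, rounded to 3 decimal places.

t = 2.260

t = r·√(n − 2)/√(1 − r²) = 0.132·√288/√0.982576 = 2.260.
df = n − 2 = 288.
Two-sided p ≈ 0.0246, which is < 0.05, so reject H₀.
There is evidence of a linear association between living area and house sale price.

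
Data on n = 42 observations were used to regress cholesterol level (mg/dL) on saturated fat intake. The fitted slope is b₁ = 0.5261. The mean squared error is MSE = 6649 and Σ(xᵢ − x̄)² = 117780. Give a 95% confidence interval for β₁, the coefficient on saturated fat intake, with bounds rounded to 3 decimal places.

SE(b₁) = √(MSE/Sₓₓ) = √(6649/117780) = 0.237598.
df = n − 2 = 40.
t* = t_{0.025, 40} = 2.021075.
Margin = t* × SE = 2.021075 × 0.237598 = 0.48020.
CI: 0.5261 ± 0.48020 → (0.046, 1.006).
With 95% confidence, each one-unit increase in saturated fat intake is associated with a change of between 0.046 and 1.006 mg/dL in cholesterol level.

(0.046, 1.006)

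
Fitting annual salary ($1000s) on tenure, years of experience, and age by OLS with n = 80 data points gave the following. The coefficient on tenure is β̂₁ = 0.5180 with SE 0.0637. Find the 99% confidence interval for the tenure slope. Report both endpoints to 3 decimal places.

(0.350, 0.686)

df = n − k − 1 = 80 − 3 − 1 = 76.
t* = t_{0.005, 76} = 2.642078.
Margin = t* × SE = 2.642078 × 0.0637 = 0.16830.
CI: 0.5180 ± 0.16830 → (0.350, 0.686).
With 99% confidence, each one-unit increase in tenure is associated with a change of between 0.350 and 0.686 $1000s in annual salary, holding the other predictors fixed.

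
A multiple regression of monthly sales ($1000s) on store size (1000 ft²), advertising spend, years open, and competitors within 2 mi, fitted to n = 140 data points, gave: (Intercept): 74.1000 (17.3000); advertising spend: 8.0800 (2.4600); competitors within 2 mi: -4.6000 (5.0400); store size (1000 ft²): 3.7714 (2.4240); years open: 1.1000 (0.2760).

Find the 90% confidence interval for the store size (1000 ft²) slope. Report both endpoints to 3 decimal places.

Read off: b = 3.7714, SE = 2.4240 for store size (1000 ft²).
df = n − k − 1 = 140 − 4 − 1 = 135.
t* = t_{0.05, 135} = 1.656219.
Margin = t* × SE = 1.656219 × 2.4240 = 4.01468.
CI: 3.7714 ± 4.01468 → (-0.243, 7.786).

(-0.243, 7.786)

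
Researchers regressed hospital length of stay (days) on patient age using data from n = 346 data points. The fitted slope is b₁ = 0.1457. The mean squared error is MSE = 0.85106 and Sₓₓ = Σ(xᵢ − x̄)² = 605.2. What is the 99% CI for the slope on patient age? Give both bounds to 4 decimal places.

(0.0486, 0.2428)

SE(b₁) = √(MSE/Sₓₓ) = √(0.85106/605.2) = 0.0374999.
df = n − 2 = 344.
t* = t_{0.005, 344} = 2.590197.
Margin = t* × SE = 2.590197 × 0.0374999 = 0.097132.
CI: 0.1457 ± 0.097132 → (0.0486, 0.2428).
With 99% confidence, each one-unit increase in patient age is associated with a change of between 0.0486 and 0.2428 days in hospital length of stay.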